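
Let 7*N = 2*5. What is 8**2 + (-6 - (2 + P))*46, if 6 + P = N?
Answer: -656/7 ≈ -93.714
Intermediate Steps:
N = 10/7 (N = (2*5)/7 = (1/7)*10 = 10/7 ≈ 1.4286)
P = -32/7 (P = -6 + 10/7 = -32/7 ≈ -4.5714)
8**2 + (-6 - (2 + P))*46 = 8**2 + (-6 - (2 - 32/7))*46 = 64 + (-6 - 1*(-18/7))*46 = 64 + (-6 + 18/7)*46 = 64 - 24/7*46 = 64 - 1104/7 = -656/7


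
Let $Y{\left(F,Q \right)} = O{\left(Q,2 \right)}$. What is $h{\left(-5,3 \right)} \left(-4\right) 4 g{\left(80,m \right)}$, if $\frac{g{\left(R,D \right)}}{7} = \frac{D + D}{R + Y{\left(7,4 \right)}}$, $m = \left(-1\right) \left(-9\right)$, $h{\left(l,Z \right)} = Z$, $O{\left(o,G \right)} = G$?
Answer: $- \frac{3024}{41} \approx -73.756$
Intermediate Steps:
$Y{\left(F,Q \right)} = 2$
$m = 9$
$g{\left(R,D \right)} = \frac{14 D}{2 + R}$ ($g{\left(R,D \right)} = 7 \frac{D + D}{R + 2} = 7 \frac{2 D}{2 + R} = \frac{14 D}{2 + R}$)
$h{\left(-5,3 \right)} \left(-4\right) 4 g{\left(80,m \right)} = 3 \left(-4\right) 4 \cdot 14 \cdot 9 \frac{1}{2 + 80} = \left(-12\right) 4 \cdot 14 \cdot 9 \cdot \frac{1}{82} = - 48 \cdot 14 \cdot 9 \cdot \frac{1}{82} = \left(-48\right) \frac{63}{41} = - \frac{3024}{41}$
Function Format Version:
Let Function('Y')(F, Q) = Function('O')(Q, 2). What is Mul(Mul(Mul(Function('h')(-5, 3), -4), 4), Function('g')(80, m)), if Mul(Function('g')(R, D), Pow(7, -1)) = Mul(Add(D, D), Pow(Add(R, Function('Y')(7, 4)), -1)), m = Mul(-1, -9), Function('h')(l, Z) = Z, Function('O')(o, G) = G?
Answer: Rational(-3024, 41) ≈ -73.756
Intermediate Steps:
Function('Y')(F, Q) = 2
m = 9
Function('g')(R, D) = Mul(14, D, Pow(Add(2, R), -1)) (Function('g')(R, D) = Mul(7, Mul(Add(D, D), Pow(Add(R, 2), -1))) = Mul(7, Mul(Mul(2, D), Pow(Add(2, R), -1))) = Mul(7, Mul(2, D, Pow(Add(2, R), -1))) = Mul(14, D, Pow(Add(2, R), -1)))
Mul(Mul(Mul(Function('h')(-5, 3), -4), 4), Function('g')(80, m)) = Mul(Mul(Mul(3, -4), 4), Mul(14, 9, Pow(Add(2, 80), -1))) = Mul(Mul(-12, 4), Mul(14, 9, Pow(82, -1))) = Mul(-48, Mul(14, 9, Rational(1, 82))) = Mul(-48, Rational(63, 41)) = Rational(-3024, 41)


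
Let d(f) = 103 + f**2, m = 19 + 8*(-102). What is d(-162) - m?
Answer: 27144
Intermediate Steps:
m = -797 (m = 19 - 816 = -797)
d(-162) - m = (103 + (-162)**2) - 1*(-797) = (103 + 26244) + 797 = 26347 + 797 = 27144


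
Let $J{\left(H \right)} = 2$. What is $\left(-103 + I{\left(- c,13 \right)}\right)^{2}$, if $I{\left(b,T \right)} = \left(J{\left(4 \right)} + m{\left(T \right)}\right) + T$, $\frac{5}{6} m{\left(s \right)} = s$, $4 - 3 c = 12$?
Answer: $\frac{131044}{25} \approx 5241.8$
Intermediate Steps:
$c = - \frac{8}{3}$ ($c = \frac{4}{3} - 4 = - \frac{8}{3} \approx -2.6667$)
$m{\left(s \right)} = \frac{6 s}{5}$
$I{\left(b,T \right)} = 2 + \frac{11 T}{5}$ ($I{\left(b,T \right)} = \left(2 + \frac{6 T}{5}\right) + T = 2 + \frac{11 T}{5}$)
$\left(-103 + I{\left(- c,13 \right)}\right)^{2} = \left(-103 + \left(2 + \frac{11}{5} \cdot 13\right)\right)^{2} = \left(-103 + \left(2 + \frac{143}{5}\right)\right)^{2} = \left(-103 + \frac{153}{5}\right)^{2} = \left(- \frac{362}{5}\right)^{2} = \frac{131044}{25}$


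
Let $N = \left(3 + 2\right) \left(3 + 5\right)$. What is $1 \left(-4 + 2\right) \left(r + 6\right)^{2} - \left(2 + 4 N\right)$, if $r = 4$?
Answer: $-362$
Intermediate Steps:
$N = 40$ ($N = 5 \cdot 8 = 40$)
$1 \left(-4 + 2\right) \left(r + 6\right)^{2} - \left(2 + 4 N\right) = 1 \left(-4 + 2\right) \left(4 + 6\right)^{2} - 162 = 1 \left(-2\right) 10^{2} - 162 = \left(-2\right) 100 - 162 = -200 - 162 = -362$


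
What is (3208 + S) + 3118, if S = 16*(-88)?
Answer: 4918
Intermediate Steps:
S = -1408
(3208 + S) + 3118 = (3208 - 1408) + 3118 = 1800 + 3118 = 4918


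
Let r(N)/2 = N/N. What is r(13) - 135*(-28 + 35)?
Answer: -943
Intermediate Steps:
r(N) = 2 (r(N) = 2*(N/N) = 2*1 = 2)
r(13) - 135*(-28 + 35) = 2 - 135*(-28 + 35) = 2 - 135*7 = 2 - 945 = -943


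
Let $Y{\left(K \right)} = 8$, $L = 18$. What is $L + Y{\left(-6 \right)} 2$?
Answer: $34$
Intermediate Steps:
$L + Y{\left(-6 \right)} 2 = 18 + 8 \cdot 2 = 18 + 16 = 34$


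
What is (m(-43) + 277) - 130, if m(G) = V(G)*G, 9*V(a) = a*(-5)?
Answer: -7922/9 ≈ -880.22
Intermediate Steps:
V(a) = -5*a/9 (V(a) = (a*(-5))/9 = (-5*a)/9 = -5*a/9)
m(G) = -5*G²/9 (m(G) = (-5*G/9)*G = -5*G²/9)
(m(-43) + 277) - 130 = (-5/9*(-43)² + 277) - 130 = (-5/9*1849 + 277) - 130 = (-9245/9 + 277) - 130 = -6752/9 - 130 = -7922/9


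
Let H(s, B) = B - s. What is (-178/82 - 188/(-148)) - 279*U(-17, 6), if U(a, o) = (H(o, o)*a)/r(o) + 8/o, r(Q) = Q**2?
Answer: -565690/1517 ≈ -372.90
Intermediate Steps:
U(a, o) = 8/o (U(a, o) = ((o - o)*a)/(o**2) + 8/o = (0*a)/o**2 + 8/o = 0/o**2 + 8/o = 0 + 8/o = 8/o)
(-178/82 - 188/(-148)) - 279*U(-17, 6) = (-178/82 - 188/(-148)) - 2232/6 = (-178*1/82 - 188*(-1/148)) - 2232/6 = (-89/41 + 47/37) - 279*4/3 = -1366/1517 - 372 = -565690/1517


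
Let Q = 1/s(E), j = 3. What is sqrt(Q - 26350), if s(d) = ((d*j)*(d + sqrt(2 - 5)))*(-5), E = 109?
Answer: sqrt(1635)*sqrt((4695965251 + 43082250*I*sqrt(3))/(-109 - I*sqrt(3)))/1635 ≈ 2.7455e-10 + 162.33*I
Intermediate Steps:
s(d) = -15*d*(d + I*sqrt(3)) (s(d) = ((d*3)*(d + sqrt(2 - 5)))*(-5) = ((3*d)*(d + sqrt(-3)))*(-5) = ((3*d)*(d + I*sqrt(3)))*(-5) = (3*d*(d + I*sqrt(3)))*(-5) = -15*d*(d + I*sqrt(3)))
Q = 1/(-178215 - 1635*I*sqrt(3)) (Q = 1/(-15*109*(109 + I*sqrt(3))) = 1/(-178215 - 1635*I*sqrt(3)) ≈ -5.6098e-6 + 8.914e-8*I)
sqrt(Q - 26350) = sqrt(I/(1635*(sqrt(3) - 109*I)) - 26350) = sqrt(-26350 + I/(1635*(sqrt(3) - 109*I)))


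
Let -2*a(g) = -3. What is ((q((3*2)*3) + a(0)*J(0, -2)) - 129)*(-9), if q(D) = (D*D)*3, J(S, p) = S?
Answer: -7587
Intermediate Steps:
a(g) = 3/2 (a(g) = -½*(-3) = 3/2)
q(D) = 3*D² (q(D) = D²*3 = 3*D²)
((q((3*2)*3) + a(0)*J(0, -2)) - 129)*(-9) = ((3*((3*2)*3)² + (3/2)*0) - 129)*(-9) = ((3*(6*3)² + 0) - 129)*(-9) = ((3*18² + 0) - 129)*(-9) = ((3*324 + 0) - 129)*(-9) = ((972 + 0) - 129)*(-9) = (972 - 129)*(-9) = 843*(-9) = -7587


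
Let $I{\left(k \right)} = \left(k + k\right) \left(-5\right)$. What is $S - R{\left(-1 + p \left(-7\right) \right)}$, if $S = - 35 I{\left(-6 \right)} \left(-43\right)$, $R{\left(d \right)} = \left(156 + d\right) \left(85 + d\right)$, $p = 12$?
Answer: $90300$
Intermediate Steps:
$I{\left(k \right)} = - 10 k$ ($I{\left(k \right)} = 2 k \left(-5\right) = - 10 k$)
$R{\left(d \right)} = \left(85 + d\right) \left(156 + d\right)$
$S = 90300$ ($S = - 35 \left(\left(-10\right) \left(-6\right)\right) \left(-43\right) = \left(-35\right) 60 \left(-43\right) = \left(-2100\right) \left(-43\right) = 90300$)
$S - R{\left(-1 + p \left(-7\right) \right)} = 90300 - \left(13260 + \left(-1 + 12 \left(-7\right)\right)^{2} + 241 \left(-1 + 12 \left(-7\right)\right)\right) = 90300 - \left(13260 + \left(-1 - 84\right)^{2} + 241 \left(-1 - 84\right)\right) = 90300 - \left(13260 + \left(-85\right)^{2} + 241 \left(-85\right)\right) = 90300 - \left(13260 + 7225 - 20485\right) = 90300 - 0 = 90300 + 0 = 90300$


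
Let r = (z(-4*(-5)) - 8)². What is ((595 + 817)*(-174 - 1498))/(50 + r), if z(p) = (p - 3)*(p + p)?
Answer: -1180432/225817 ≈ -5.2274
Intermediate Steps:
z(p) = 2*p*(-3 + p) (z(p) = (-3 + p)*(2*p) = 2*p*(-3 + p))
r = 451584 (r = (2*(-4*(-5))*(-3 - 4*(-5)) - 8)² = (2*20*(-3 + 20) - 8)² = (2*20*17 - 8)² = (680 - 8)² = 672² = 451584)
((595 + 817)*(-174 - 1498))/(50 + r) = ((595 + 817)*(-174 - 1498))/(50 + 451584) = (1412*(-1672))/451634 = (1/451634)*(-2360864) = -1180432/225817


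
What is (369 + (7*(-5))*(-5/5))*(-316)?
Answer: -127664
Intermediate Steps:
(369 + (7*(-5))*(-5/5))*(-316) = (369 - (-175)/5)*(-316) = (369 - 35*(-1))*(-316) = (369 + 35)*(-316) = 404*(-316) = -127664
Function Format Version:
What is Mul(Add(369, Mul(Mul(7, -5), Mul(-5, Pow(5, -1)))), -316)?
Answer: -127664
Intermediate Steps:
Mul(Add(369, Mul(Mul(7, -5), Mul(-5, Pow(5, -1)))), -316) = Mul(Add(369, Mul(-35, Mul(-5, Rational(1, 5)))), -316) = Mul(Add(369, Mul(-35, -1)), -316) = Mul(Add(369, 35), -316) = Mul(404, -316) = -127664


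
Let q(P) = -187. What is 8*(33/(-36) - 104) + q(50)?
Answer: -3079/3 ≈ -1026.3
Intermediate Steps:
8*(33/(-36) - 104) + q(50) = 8*(33/(-36) - 104) - 187 = 8*(33*(-1/36) - 104) - 187 = 8*(-11/12 - 104) - 187 = 8*(-1259/12) - 187 = -2518/3 - 187 = -3079/3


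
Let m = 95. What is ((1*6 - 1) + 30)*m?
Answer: 3325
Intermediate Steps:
((1*6 - 1) + 30)*m = ((1*6 - 1) + 30)*95 = ((6 - 1) + 30)*95 = (5 + 30)*95 = 35*95 = 3325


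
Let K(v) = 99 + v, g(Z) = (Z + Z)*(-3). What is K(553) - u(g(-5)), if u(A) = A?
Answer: 622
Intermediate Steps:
g(Z) = -6*Z (g(Z) = (2*Z)*(-3) = -6*Z)
K(553) - u(g(-5)) = (99 + 553) - (-6)*(-5) = 652 - 1*30 = 652 - 30 = 622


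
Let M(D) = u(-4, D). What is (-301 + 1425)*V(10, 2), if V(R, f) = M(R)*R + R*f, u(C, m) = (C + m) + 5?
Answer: 146120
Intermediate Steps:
u(C, m) = 5 + C + m
M(D) = 1 + D (M(D) = 5 - 4 + D = 1 + D)
V(R, f) = R*f + R*(1 + R) (V(R, f) = (1 + R)*R + R*f = R*(1 + R) + R*f = R*f + R*(1 + R))
(-301 + 1425)*V(10, 2) = (-301 + 1425)*(10*(1 + 10 + 2)) = 1124*(10*13) = 1124*130 = 146120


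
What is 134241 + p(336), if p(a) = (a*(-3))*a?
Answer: -204447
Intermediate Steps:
p(a) = -3*a² (p(a) = (-3*a)*a = -3*a²)
134241 + p(336) = 134241 - 3*336² = 134241 - 3*112896 = 134241 - 338688 = -204447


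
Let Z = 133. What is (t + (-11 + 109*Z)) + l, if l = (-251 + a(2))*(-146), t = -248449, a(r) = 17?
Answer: -199799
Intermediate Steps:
l = 34164 (l = (-251 + 17)*(-146) = -234*(-146) = 34164)
(t + (-11 + 109*Z)) + l = (-248449 + (-11 + 109*133)) + 34164 = (-248449 + (-11 + 14497)) + 34164 = (-248449 + 14486) + 34164 = -233963 + 34164 = -199799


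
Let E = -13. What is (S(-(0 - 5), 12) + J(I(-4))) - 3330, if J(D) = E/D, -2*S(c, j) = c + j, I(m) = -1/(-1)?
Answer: -6703/2 ≈ -3351.5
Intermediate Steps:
I(m) = 1 (I(m) = -1*(-1) = 1)
S(c, j) = -c/2 - j/2 (S(c, j) = -(c + j)/2 = -c/2 - j/2)
J(D) = -13/D
(S(-(0 - 5), 12) + J(I(-4))) - 3330 = ((-(-1)*(0 - 5)/2 - 1/2*12) - 13/1) - 3330 = ((-(-1)*(-5)/2 - 6) - 13*1) - 3330 = ((-1/2*5 - 6) - 13) - 3330 = ((-5/2 - 6) - 13) - 3330 = (-17/2 - 13) - 3330 = -43/2 - 3330 = -6703/2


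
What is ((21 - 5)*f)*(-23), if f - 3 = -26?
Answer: 8464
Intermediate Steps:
f = -23 (f = 3 - 26 = -23)
((21 - 5)*f)*(-23) = ((21 - 5)*(-23))*(-23) = (16*(-23))*(-23) = -368*(-23) = 8464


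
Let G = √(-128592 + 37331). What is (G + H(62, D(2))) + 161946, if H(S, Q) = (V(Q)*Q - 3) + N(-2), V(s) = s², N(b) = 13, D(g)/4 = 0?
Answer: 161956 + I*√91261 ≈ 1.6196e+5 + 302.09*I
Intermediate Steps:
D(g) = 0 (D(g) = 4*0 = 0)
G = I*√91261 (G = √(-91261) = I*√91261 ≈ 302.09*I)
H(S, Q) = 10 + Q³ (H(S, Q) = (Q²*Q - 3) + 13 = (Q³ - 3) + 13 = (-3 + Q³) + 13 = 10 + Q³)
(G + H(62, D(2))) + 161946 = (I*√91261 + (10 + 0³)) + 161946 = (I*√91261 + (10 + 0)) + 161946 = (I*√91261 + 10) + 161946 = (10 + I*√91261) + 161946 = 161956 + I*√91261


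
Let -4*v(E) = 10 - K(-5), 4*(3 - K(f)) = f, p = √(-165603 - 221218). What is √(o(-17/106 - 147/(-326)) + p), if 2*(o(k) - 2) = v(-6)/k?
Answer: √(-47761535 + 100801600*I*√386821)/10040 ≈ 17.628 + 17.641*I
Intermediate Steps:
p = I*√386821 (p = √(-386821) = I*√386821 ≈ 621.95*I)
K(f) = 3 - f/4
v(E) = -23/16 (v(E) = -(10 - (3 - ¼*(-5)))/4 = -(10 - (3 + 5/4))/4 = -(10 - 1*17/4)/4 = -(10 - 17/4)/4 = -¼*23/4 = -23/16)
o(k) = 2 - 23/(32*k) (o(k) = 2 + (-23/(16*k))/2 = 2 - 23/(32*k))
√(o(-17/106 - 147/(-326)) + p) = √((2 - 23/(32*(-17/106 - 147/(-326)))) + I*√386821) = √((2 - 23/(32*(-17*1/106 - 147*(-1/326)))) + I*√386821) = √((2 - 23/(32*(-17/106 + 147/326))) + I*√386821) = √((2 - 23/(32*2510/8639)) + I*√386821) = √((2 - 23/32*8639/2510) + I*√386821) = √((2 - 198697/80320) + I*√386821) = √(-38057/80320 + I*√386821)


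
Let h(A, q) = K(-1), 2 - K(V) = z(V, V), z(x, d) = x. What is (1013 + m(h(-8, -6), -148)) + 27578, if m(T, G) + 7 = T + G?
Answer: 28439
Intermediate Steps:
K(V) = 2 - V
h(A, q) = 3 (h(A, q) = 2 - 1*(-1) = 2 + 1 = 3)
m(T, G) = -7 + G + T (m(T, G) = -7 + (T + G) = -7 + (G + T) = -7 + G + T)
(1013 + m(h(-8, -6), -148)) + 27578 = (1013 + (-7 - 148 + 3)) + 27578 = (1013 - 152) + 27578 = 861 + 27578 = 28439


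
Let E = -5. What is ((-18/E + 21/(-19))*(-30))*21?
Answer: -29862/19 ≈ -1571.7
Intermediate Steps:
((-18/E + 21/(-19))*(-30))*21 = ((-18/(-5) + 21/(-19))*(-30))*21 = ((-18*(-⅕) + 21*(-1/19))*(-30))*21 = ((18/5 - 21/19)*(-30))*21 = ((237/95)*(-30))*21 = -1422/19*21 = -29862/19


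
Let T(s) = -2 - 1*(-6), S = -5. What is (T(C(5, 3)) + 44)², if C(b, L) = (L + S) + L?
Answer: 2304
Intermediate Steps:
C(b, L) = -5 + 2*L (C(b, L) = (L - 5) + L = (-5 + L) + L = -5 + 2*L)
T(s) = 4 (T(s) = -2 + 6 = 4)
(T(C(5, 3)) + 44)² = (4 + 44)² = 48² = 2304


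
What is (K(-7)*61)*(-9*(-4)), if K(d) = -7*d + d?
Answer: 92232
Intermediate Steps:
K(d) = -6*d
(K(-7)*61)*(-9*(-4)) = (-6*(-7)*61)*(-9*(-4)) = (42*61)*36 = 2562*36 = 92232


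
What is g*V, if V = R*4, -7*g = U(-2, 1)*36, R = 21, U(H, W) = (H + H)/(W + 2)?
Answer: 576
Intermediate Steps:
U(H, W) = 2*H/(2 + W) (U(H, W) = (2*H)/(2 + W) = 2*H/(2 + W))
g = 48/7 (g = -2*(-2)/(2 + 1)*36/7 = -2*(-2)/3*36/7 = -2*(-2)*(1/3)*36/7 = -(-4)*36/21 = -1/7*(-48) = 48/7 ≈ 6.8571)
V = 84 (V = 21*4 = 84)
g*V = (48/7)*84 = 576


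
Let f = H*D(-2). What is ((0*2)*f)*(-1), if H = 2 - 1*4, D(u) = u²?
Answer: 0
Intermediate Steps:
H = -2 (H = 2 - 4 = -2)
f = -8 (f = -2*(-2)² = -2*4 = -8)
((0*2)*f)*(-1) = ((0*2)*(-8))*(-1) = (0*(-8))*(-1) = 0*(-1) = 0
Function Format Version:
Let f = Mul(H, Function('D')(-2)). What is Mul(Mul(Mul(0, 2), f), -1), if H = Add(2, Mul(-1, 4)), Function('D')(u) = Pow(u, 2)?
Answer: 0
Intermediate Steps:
H = -2 (H = Add(2, -4) = -2)
f = -8 (f = Mul(-2, Pow(-2, 2)) = Mul(-2, 4) = -8)
Mul(Mul(Mul(0, 2), f), -1) = Mul(Mul(Mul(0, 2), -8), -1) = Mul(Mul(0, -8), -1) = Mul(0, -1) = 0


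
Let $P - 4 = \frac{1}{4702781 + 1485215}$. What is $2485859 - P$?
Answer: $\frac{15382460796579}{6187996} \approx 2.4859 \cdot 10^{6}$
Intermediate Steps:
$P = \frac{24751985}{6187996}$ ($P = 4 + \frac{1}{4702781 + 1485215} = 4 + \frac{1}{6187996} = \frac{24751985}{6187996} \approx 4.0$)
$2485859 - P = 2485859 - \frac{24751985}{6187996} = \frac{15382460796579}{6187996}$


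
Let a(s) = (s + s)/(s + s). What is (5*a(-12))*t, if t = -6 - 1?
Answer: -35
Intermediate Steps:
a(s) = 1 (a(s) = (2*s)/((2*s)) = (2*s)*(1/(2*s)) = 1)
t = -7
(5*a(-12))*t = (5*1)*(-7) = 5*(-7) = -35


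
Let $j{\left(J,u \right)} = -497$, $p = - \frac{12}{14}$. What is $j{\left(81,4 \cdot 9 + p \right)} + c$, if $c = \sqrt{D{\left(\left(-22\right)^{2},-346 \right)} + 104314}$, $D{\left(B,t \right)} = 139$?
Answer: $-497 + \sqrt{104453} \approx -173.81$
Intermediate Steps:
$p = - \frac{6}{7}$ ($p = \left(-12\right) \frac{1}{14} = - \frac{6}{7} \approx -0.85714$)
$c = \sqrt{104453}$ ($c = \sqrt{139 + 104314} = \sqrt{104453} \approx 323.19$)
$j{\left(81,4 \cdot 9 + p \right)} + c = -497 + \sqrt{104453}$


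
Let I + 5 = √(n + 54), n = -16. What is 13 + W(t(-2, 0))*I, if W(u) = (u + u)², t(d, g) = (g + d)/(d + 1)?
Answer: -67 + 16*√38 ≈ 31.631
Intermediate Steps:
t(d, g) = (d + g)/(1 + d)
W(u) = 4*u² (W(u) = (2*u)² = 4*u²)
I = -5 + √38 (I = -5 + √(-16 + 54) = -5 + √38 ≈ 1.1644)
13 + W(t(-2, 0))*I = 13 + (4*((-2 + 0)/(1 - 2))²)*(-5 + √38) = 13 + (4*(-2/(-1))²)*(-5 + √38) = 13 + (4*(-1*(-2))²)*(-5 + √38) = 13 + (4*2²)*(-5 + √38) = 13 + (4*4)*(-5 + √38) = 13 + 16*(-5 + √38) = 13 + (-80 + 16*√38) = -67 + 16*√38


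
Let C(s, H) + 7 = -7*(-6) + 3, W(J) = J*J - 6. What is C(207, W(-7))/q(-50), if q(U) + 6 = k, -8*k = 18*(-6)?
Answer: 76/15 ≈ 5.0667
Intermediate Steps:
W(J) = -6 + J² (W(J) = J² - 6 = -6 + J²)
k = 27/2 (k = -9*(-6)/4 = -⅛*(-108) = 27/2 ≈ 13.500)
q(U) = 15/2 (q(U) = -6 + 27/2 = 15/2)
C(s, H) = 38 (C(s, H) = -7 + (-7*(-6) + 3) = -7 + (42 + 3) = -7 + 45 = 38)
C(207, W(-7))/q(-50) = 38/(15/2) = 38*(2/15) = 76/15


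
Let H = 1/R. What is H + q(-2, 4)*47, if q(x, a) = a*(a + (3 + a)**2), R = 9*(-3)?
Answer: 269027/27 ≈ 9964.0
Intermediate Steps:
R = -27
H = -1/27 (H = 1/(-27) = -1/27 ≈ -0.037037)
H + q(-2, 4)*47 = -1/27 + (4*(4 + (3 + 4)**2))*47 = -1/27 + (4*(4 + 7**2))*47 = -1/27 + (4*(4 + 49))*47 = -1/27 + (4*53)*47 = -1/27 + 212*47 = -1/27 + 9964 = 269027/27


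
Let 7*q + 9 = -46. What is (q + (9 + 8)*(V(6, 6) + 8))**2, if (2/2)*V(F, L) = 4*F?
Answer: 14085009/49 ≈ 2.8745e+5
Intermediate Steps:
q = -55/7 (q = -9/7 + (1/7)*(-46) = -9/7 - 46/7 = -55/7 ≈ -7.8571)
V(F, L) = 4*F
(q + (9 + 8)*(V(6, 6) + 8))**2 = (-55/7 + (9 + 8)*(4*6 + 8))**2 = (-55/7 + 17*(24 + 8))**2 = (-55/7 + 17*32)**2 = (-55/7 + 544)**2 = (3753/7)**2 = 14085009/49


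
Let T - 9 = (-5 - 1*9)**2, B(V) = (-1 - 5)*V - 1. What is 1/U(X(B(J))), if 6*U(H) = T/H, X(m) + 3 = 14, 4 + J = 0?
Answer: 66/205 ≈ 0.32195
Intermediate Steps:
J = -4 (J = -4 + 0 = -4)
B(V) = -1 - 6*V (B(V) = -6*V - 1 = -1 - 6*V)
X(m) = 11 (X(m) = -3 + 14 = 11)
T = 205 (T = 9 + (-5 - 1*9)**2 = 9 + (-5 - 9)**2 = 9 + (-14)**2 = 9 + 196 = 205)
U(H) = 205/(6*H) (U(H) = (205/H)/6 = 205/(6*H))
1/U(X(B(J))) = 1/((205/6)/11) = 1/((205/6)*(1/11)) = 1/(205/66) = 66/205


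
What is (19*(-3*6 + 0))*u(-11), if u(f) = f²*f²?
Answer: -5007222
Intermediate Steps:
u(f) = f⁴
(19*(-3*6 + 0))*u(-11) = (19*(-3*6 + 0))*(-11)⁴ = (19*(-18 + 0))*14641 = (19*(-18))*14641 = -342*14641 = -5007222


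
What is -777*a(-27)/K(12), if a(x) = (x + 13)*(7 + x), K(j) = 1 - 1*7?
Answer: 36260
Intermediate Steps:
K(j) = -6 (K(j) = 1 - 7 = -6)
a(x) = (7 + x)*(13 + x) (a(x) = (13 + x)*(7 + x) = (7 + x)*(13 + x))
-777*a(-27)/K(12) = -777*(91 + (-27)² + 20*(-27))/(-6) = -777*(91 + 729 - 540)*(-1)/6 = -217560*(-1)/6 = -777*(-140/3) = 36260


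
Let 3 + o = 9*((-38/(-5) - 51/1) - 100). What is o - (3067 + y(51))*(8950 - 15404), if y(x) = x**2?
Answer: 182899892/5 ≈ 3.6580e+7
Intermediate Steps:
o = -6468/5 (o = -3 + 9*((-38/(-5) - 51/1) - 100) = -3 + 9*((-38*(-1/5) - 51*1) - 100) = -3 + 9*((38/5 - 51) - 100) = -3 + 9*(-217/5 - 100) = -3 + 9*(-717/5) = -3 - 6453/5 = -6468/5 ≈ -1293.6)
o - (3067 + y(51))*(8950 - 15404) = -6468/5 - (3067 + 51**2)*(8950 - 15404) = -6468/5 - (3067 + 2601)*(-6454) = -6468/5 - 5668*(-6454) = -6468/5 - 1*(-36581272) = -6468/5 + 36581272 = 182899892/5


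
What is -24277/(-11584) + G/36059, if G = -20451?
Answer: 638499959/417707456 ≈ 1.5286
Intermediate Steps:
-24277/(-11584) + G/36059 = -24277/(-11584) - 20451/36059 = -24277*(-1/11584) - 20451*1/36059 = 24277/11584 - 20451/36059 = 638499959/417707456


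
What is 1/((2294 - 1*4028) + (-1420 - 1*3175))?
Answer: -1/6329 ≈ -0.00015800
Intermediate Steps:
1/((2294 - 1*4028) + (-1420 - 1*3175)) = 1/((2294 - 4028) + (-1420 - 3175)) = 1/(-1734 - 4595) = 1/(-6329) = -1/6329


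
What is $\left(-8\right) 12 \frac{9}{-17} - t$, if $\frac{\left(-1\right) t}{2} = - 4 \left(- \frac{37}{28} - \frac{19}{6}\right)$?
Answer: $\frac{30962}{357} \approx 86.728$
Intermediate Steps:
$t = - \frac{754}{21}$ ($t = - 2 \left(- 4 \left(- \frac{37}{28} - \frac{19}{6}\right)\right) = - 2 \left(\left(-4\right) \left(- \frac{377}{84}\right)\right) = \left(-2\right) \frac{377}{21} = - \frac{754}{21} \approx -35.905$)
$\left(-8\right) 12 \frac{9}{-17} - t = \left(-8\right) 12 \frac{9}{-17} - - \frac{754}{21} = - 96 \cdot 9 \left(- \frac{1}{17}\right) + \frac{754}{21} = \left(-96\right) \left(- \frac{9}{17}\right) + \frac{754}{21} = \frac{864}{17} + \frac{754}{21} = \frac{30962}{357}$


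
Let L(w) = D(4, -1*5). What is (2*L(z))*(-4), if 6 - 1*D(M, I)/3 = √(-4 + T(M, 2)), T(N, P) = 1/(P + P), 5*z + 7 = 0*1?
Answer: -144 + 12*I*√15 ≈ -144.0 + 46.476*I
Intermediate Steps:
z = -7/5 (z = -7/5 + (0*1)/5 = -7/5 + (⅕)*0 = -7/5 + 0 = -7/5 ≈ -1.4000)
T(N, P) = 1/(2*P)
D(M, I) = 18 - 3*I*√15/2 (D(M, I) = 18 - 3*√(-4 + (½)/2) = 18 - 3*√(-4 + (½)*(½)) = 18 - 3*√(-4 + ¼) = 18 - 3*I*√15/2)
L(w) = 18 - 3*I*√15/2
(2*L(z))*(-4) = (2*(18 - 3*I*√15/2))*(-4) = (36 - 3*I*√15)*(-4) = -144 + 12*I*√15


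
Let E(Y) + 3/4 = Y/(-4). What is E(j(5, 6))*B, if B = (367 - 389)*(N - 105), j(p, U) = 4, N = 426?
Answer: 24717/2 ≈ 12359.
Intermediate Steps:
E(Y) = -¾ - Y/4 (E(Y) = -¾ + Y/(-4) = -¾ + Y*(-¼) = -¾ - Y/4)
B = -7062 (B = (367 - 389)*(426 - 105) = -22*321 = -7062)
E(j(5, 6))*B = (-¾ - ¼*4)*(-7062) = (-¾ - 1)*(-7062) = -7/4*(-7062) = 24717/2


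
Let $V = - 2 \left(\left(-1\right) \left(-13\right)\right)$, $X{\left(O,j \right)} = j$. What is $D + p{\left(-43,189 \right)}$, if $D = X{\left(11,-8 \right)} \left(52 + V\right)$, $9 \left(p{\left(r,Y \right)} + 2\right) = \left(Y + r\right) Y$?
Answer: $2856$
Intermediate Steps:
$p{\left(r,Y \right)} = -2 + \frac{Y \left(Y + r\right)}{9}$ ($p{\left(r,Y \right)} = -2 + \frac{\left(Y + r\right) Y}{9} = -2 + \frac{Y \left(Y + r\right)}{9}$)
$V = -26$ ($V = \left(-2\right) 13 = -26$)
$D = -208$ ($D = - 8 \left(52 - 26\right) = \left(-8\right) 26 = -208$)
$D + p{\left(-43,189 \right)} = -208 + \left(-2 + \frac{189^{2}}{9} + \frac{1}{9} \cdot 189 \left(-43\right)\right) = -208 - -3064 = -208 + 3064 = 2856$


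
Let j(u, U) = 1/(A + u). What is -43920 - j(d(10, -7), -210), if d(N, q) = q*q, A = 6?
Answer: -2415601/55 ≈ -43920.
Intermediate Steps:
d(N, q) = q²
j(u, U) = 1/(6 + u)
-43920 - j(d(10, -7), -210) = -43920 - 1/(6 + (-7)²) = -43920 - 1/(6 + 49) = -43920 - 1/55 = -2415601/55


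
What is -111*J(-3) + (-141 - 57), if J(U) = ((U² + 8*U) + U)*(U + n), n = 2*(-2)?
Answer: -14184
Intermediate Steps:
n = -4
J(U) = (-4 + U)*(U² + 9*U) (J(U) = ((U² + 8*U) + U)*(U - 4) = (U² + 9*U)*(-4 + U) = (-4 + U)*(U² + 9*U))
-111*J(-3) + (-141 - 57) = -(-333)*(-36 + (-3)² + 5*(-3)) + (-141 - 57) = -(-333)*(-36 + 9 - 15) - 198 = -(-333)*(-42) - 198 = -111*126 - 198 = -13986 - 198 = -14184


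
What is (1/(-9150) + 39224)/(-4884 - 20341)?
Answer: -358899599/230808750 ≈ -1.5550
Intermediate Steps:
(1/(-9150) + 39224)/(-4884 - 20341) = (-1/9150 + 39224)/(-25225) = (358899599/9150)*(-1/25225) = -358899599/230808750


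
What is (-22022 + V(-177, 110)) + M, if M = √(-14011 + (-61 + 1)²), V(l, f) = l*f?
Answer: -41492 + I*√10411 ≈ -41492.0 + 102.03*I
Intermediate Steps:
V(l, f) = f*l
M = I*√10411 (M = √(-14011 + (-60)²) = √(-14011 + 3600) = √(-10411) = I*√10411 ≈ 102.03*I)
(-22022 + V(-177, 110)) + M = (-22022 + 110*(-177)) + I*√10411 = (-22022 - 19470) + I*√10411 = -41492 + I*√10411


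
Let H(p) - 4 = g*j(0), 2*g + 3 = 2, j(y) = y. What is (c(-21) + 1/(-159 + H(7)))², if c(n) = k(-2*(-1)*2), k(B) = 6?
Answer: 863041/24025 ≈ 35.923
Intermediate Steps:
g = -½ (g = -3/2 + (½)*2 = -3/2 + 1 = -½ ≈ -0.50000)
H(p) = 4 (H(p) = 4 - ½*0 = 4 + 0 = 4)
c(n) = 6
(c(-21) + 1/(-159 + H(7)))² = (6 + 1/(-159 + 4))² = (6 + 1/(-155))² = (6 - 1/155)² = (929/155)² = 863041/24025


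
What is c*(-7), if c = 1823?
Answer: -12761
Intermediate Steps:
c*(-7) = 1823*(-7) = -12761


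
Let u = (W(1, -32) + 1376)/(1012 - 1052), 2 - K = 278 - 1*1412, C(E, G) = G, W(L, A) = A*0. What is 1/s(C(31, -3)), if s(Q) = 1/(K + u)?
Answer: 5508/5 ≈ 1101.6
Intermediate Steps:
W(L, A) = 0
K = 1136 (K = 2 - (278 - 1*1412) = 2 - (278 - 1412) = 2 - 1*(-1134) = 2 + 1134 = 1136)
u = -172/5 (u = (0 + 1376)/(1012 - 1052) = 1376/(-40) = 1376*(-1/40) = -172/5 ≈ -34.400)
s(Q) = 5/5508 (s(Q) = 1/(1136 - 172/5) = 1/(5508/5) = 5/5508)
1/s(C(31, -3)) = 1/(5/5508) = 5508/5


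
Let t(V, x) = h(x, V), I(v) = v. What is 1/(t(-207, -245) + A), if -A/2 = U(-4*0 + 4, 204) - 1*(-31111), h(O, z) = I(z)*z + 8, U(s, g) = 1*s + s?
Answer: -1/19381 ≈ -5.1597e-5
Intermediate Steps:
U(s, g) = 2*s (U(s, g) = s + s = 2*s)
h(O, z) = 8 + z**2 (h(O, z) = z*z + 8 = z**2 + 8 = 8 + z**2)
t(V, x) = 8 + V**2
A = -62238 (A = -2*(2*(-4*0 + 4) - 1*(-31111)) = -2*(2*(0 + 4) + 31111) = -2*(2*4 + 31111) = -2*(8 + 31111) = -2*31119 = -62238)
1/(t(-207, -245) + A) = 1/((8 + (-207)**2) - 62238) = 1/((8 + 42849) - 62238) = 1/(42857 - 62238) = 1/(-19381) = -1/19381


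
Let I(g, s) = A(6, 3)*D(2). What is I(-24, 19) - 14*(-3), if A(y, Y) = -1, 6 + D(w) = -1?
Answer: 49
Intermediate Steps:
D(w) = -7 (D(w) = -6 - 1 = -7)
I(g, s) = 7 (I(g, s) = -1*(-7) = 7)
I(-24, 19) - 14*(-3) = 7 - 14*(-3) = 7 - 1*(-42) = 7 + 42 = 49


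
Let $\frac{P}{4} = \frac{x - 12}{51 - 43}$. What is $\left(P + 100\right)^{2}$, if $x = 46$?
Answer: $13689$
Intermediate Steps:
$P = 17$ ($P = 4 \frac{46 - 12}{51 - 43} = 4 \cdot \frac{34}{8} = 4 \cdot 34 \cdot \frac{1}{8} = 4 \cdot \frac{17}{4} = 17$)
$\left(P + 100\right)^{2} = \left(17 + 100\right)^{2} = 117^{2} = 13689$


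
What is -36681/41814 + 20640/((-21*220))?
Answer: -5736151/1073226 ≈ -5.3448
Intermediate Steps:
-36681/41814 + 20640/((-21*220)) = -36681*1/41814 + 20640/(-4620) = -12227/13938 + 20640*(-1/4620) = -12227/13938 - 344/77 = -5736151/1073226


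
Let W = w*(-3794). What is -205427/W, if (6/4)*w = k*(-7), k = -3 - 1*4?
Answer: 616281/371812 ≈ 1.6575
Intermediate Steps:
k = -7 (k = -3 - 4 = -7)
w = 98/3 (w = 2*(-7*(-7))/3 = (⅔)*49 = 98/3 ≈ 32.667)
W = -371812/3 (W = (98/3)*(-3794) = -371812/3 ≈ -1.2394e+5)
-205427/W = -205427/(-371812/3) = -205427*(-3/371812) = 616281/371812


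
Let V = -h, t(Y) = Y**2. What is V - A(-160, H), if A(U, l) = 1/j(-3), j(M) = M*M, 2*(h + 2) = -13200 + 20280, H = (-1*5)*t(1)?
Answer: -31843/9 ≈ -3538.1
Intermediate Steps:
H = -5 (H = -1*5*1**2 = -5*1 = -5)
h = 3538 (h = -2 + (-13200 + 20280)/2 = -2 + (1/2)*7080 = -2 + 3540 = 3538)
j(M) = M**2
A(U, l) = 1/9 (A(U, l) = 1/((-3)**2) = 1/9)
V = -3538 (V = -1*3538 = -3538)
V - A(-160, H) = -3538 - 1*1/9 = -3538 - 1/9 = -31843/9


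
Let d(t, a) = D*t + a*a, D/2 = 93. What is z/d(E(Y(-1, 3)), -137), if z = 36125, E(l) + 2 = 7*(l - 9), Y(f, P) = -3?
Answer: 36125/2773 ≈ 13.027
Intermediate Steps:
D = 186 (D = 2*93 = 186)
E(l) = -65 + 7*l (E(l) = -2 + 7*(l - 9) = -2 + 7*(-9 + l) = -2 + (-63 + 7*l) = -65 + 7*l)
d(t, a) = a² + 186*t (d(t, a) = 186*t + a*a = 186*t + a² = a² + 186*t)
z/d(E(Y(-1, 3)), -137) = 36125/((-137)² + 186*(-65 + 7*(-3))) = 36125/(18769 + 186*(-65 - 21)) = 36125/(18769 + 186*(-86)) = 36125/(18769 - 15996) = 36125/2773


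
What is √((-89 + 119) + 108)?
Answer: √138 ≈ 11.747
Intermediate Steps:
√((-89 + 119) + 108) = √(30 + 108) = √138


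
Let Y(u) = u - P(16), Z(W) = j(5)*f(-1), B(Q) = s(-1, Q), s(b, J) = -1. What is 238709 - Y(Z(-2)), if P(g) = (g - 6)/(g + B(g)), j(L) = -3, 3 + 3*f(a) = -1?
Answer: 716117/3 ≈ 2.3871e+5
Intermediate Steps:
B(Q) = -1
f(a) = -4/3 (f(a) = -1 + (⅓)*(-1) = -1 - ⅓ = -4/3)
P(g) = (-6 + g)/(-1 + g) (P(g) = (g - 6)/(g - 1) = (-6 + g)/(-1 + g))
Z(W) = 4 (Z(W) = -3*(-4/3) = 4)
Y(u) = -⅔ + u (Y(u) = u - (-6 + 16)/(-1 + 16) = u - 10/15 = u - 1*⅔ = u - ⅔ = -⅔ + u)
238709 - Y(Z(-2)) = 238709 - (-⅔ + 4) = 238709 - 1*10/3 = 238709 - 10/3 = 716117/3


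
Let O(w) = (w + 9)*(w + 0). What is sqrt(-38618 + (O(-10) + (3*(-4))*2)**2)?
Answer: I*sqrt(38422) ≈ 196.02*I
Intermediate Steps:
O(w) = w*(9 + w) (O(w) = (9 + w)*w = w*(9 + w))
sqrt(-38618 + (O(-10) + (3*(-4))*2)**2) = sqrt(-38618 + (-10*(9 - 10) + (3*(-4))*2)**2) = sqrt(-38618 + (-10*(-1) - 12*2)**2) = sqrt(-38618 + (10 - 24)**2) = sqrt(-38618 + (-14)**2) = sqrt(-38618 + 196) = sqrt(-38422) = I*sqrt(38422)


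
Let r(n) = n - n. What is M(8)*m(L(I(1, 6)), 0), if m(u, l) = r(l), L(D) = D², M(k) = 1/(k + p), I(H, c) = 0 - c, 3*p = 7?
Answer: 0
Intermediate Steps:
p = 7/3 (p = (⅓)*7 = 7/3 ≈ 2.3333)
r(n) = 0
I(H, c) = -c
M(k) = 1/(7/3 + k) (M(k) = 1/(k + 7/3) = 1/(7/3 + k))
m(u, l) = 0
M(8)*m(L(I(1, 6)), 0) = (3/(7 + 3*8))*0 = (3/(7 + 24))*0 = (3/31)*0 = 0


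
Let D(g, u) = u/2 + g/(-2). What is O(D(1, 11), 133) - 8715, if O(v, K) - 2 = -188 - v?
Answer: -8906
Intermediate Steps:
D(g, u) = u/2 - g/2 (D(g, u) = u*(½) + g*(-½) = u/2 - g/2)
O(v, K) = -186 - v (O(v, K) = 2 + (-188 - v) = -186 - v)
O(D(1, 11), 133) - 8715 = (-186 - ((½)*11 - ½*1)) - 8715 = (-186 - (11/2 - ½)) - 8715 = (-186 - 1*5) - 8715 = (-186 - 5) - 8715 = -191 - 8715 = -8906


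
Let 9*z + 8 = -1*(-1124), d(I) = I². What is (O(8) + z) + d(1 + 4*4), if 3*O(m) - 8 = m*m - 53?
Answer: 1258/3 ≈ 419.33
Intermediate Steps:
z = 124 (z = -8/9 + (-1*(-1124))/9 = -8/9 + (⅑)*1124 = -8/9 + 1124/9 = 124)
O(m) = -15 + m²/3 (O(m) = 8/3 + (m*m - 53)/3 = 8/3 + (m² - 53)/3 = 8/3 + (-53 + m²)/3 = 8/3 + (-53/3 + m²/3) = -15 + m²/3)
(O(8) + z) + d(1 + 4*4) = ((-15 + (⅓)*8²) + 124) + (1 + 4*4)² = ((-15 + (⅓)*64) + 124) + (1 + 16)² = ((-15 + 64/3) + 124) + 17² = (19/3 + 124) + 289 = 391/3 + 289 = 1258/3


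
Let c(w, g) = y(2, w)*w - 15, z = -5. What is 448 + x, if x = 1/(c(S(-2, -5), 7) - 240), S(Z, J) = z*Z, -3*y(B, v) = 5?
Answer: 365117/815 ≈ 448.00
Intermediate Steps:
y(B, v) = -5/3 (y(B, v) = -⅓*5 = -5/3)
S(Z, J) = -5*Z
c(w, g) = -15 - 5*w/3 (c(w, g) = -5*w/3 - 15 = -15 - 5*w/3)
x = -3/815 (x = 1/((-15 - (-25)*(-2)/3) - 240) = 1/((-15 - 5/3*10) - 240) = 1/((-15 - 50/3) - 240) = 1/(-95/3 - 240) = 1/(-815/3) = -3/815 ≈ -0.0036810)
448 + x = 448 - 3/815 = 365117/815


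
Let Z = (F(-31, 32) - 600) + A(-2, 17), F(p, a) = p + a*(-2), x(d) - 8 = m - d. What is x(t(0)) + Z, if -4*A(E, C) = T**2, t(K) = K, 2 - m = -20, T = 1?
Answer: -2661/4 ≈ -665.25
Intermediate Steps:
m = 22 (m = 2 - 1*(-20) = 2 + 20 = 22)
A(E, C) = -1/4 (A(E, C) = -1/4*1**2 = -1/4*1 = -1/4)
x(d) = 30 - d (x(d) = 8 + (22 - d) = 30 - d)
F(p, a) = p - 2*a
Z = -2781/4 (Z = ((-31 - 2*32) - 600) - 1/4 = ((-31 - 64) - 600) - 1/4 = (-95 - 600) - 1/4 = -695 - 1/4 = -2781/4 ≈ -695.25)
x(t(0)) + Z = (30 - 1*0) - 2781/4 = (30 + 0) - 2781/4 = 30 - 2781/4 = -2661/4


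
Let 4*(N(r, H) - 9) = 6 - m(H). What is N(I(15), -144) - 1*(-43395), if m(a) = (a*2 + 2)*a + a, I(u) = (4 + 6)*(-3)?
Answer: 66291/2 ≈ 33146.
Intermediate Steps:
I(u) = -30 (I(u) = 10*(-3) = -30)
m(a) = a + a*(2 + 2*a) (m(a) = (2*a + 2)*a + a = (2 + 2*a)*a + a = a*(2 + 2*a) + a = a + a*(2 + 2*a))
N(r, H) = 21/2 - H*(3 + 2*H)/4 (N(r, H) = 9 + (6 - H*(3 + 2*H))/4 = 9 + (3/2 - H*(3 + 2*H)/4) = 21/2 - H*(3 + 2*H)/4)
N(I(15), -144) - 1*(-43395) = (21/2 - 1/4*(-144)*(3 + 2*(-144))) - 1*(-43395) = (21/2 - 1/4*(-144)*(3 - 288)) + 43395 = (21/2 - 1/4*(-144)*(-285)) + 43395 = (21/2 - 10260) + 43395 = -20499/2 + 43395 = 66291/2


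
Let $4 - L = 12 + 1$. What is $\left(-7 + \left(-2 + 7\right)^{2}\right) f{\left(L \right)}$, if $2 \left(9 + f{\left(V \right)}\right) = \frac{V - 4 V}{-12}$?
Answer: $- \frac{729}{4} \approx -182.25$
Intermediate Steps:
$L = -9$ ($L = 4 - \left(12 + 1\right) = 4 - 13 = -9$)
$f{\left(V \right)} = -9 + \frac{V}{8}$ ($f{\left(V \right)} = -9 + \frac{\left(V - 4 V\right) \frac{1}{-12}}{2} = -9 + \frac{- 3 V \left(- \frac{1}{12}\right)}{2} = -9 + \frac{\frac{1}{4} V}{2} = -9 + \frac{V}{8}$)
$\left(-7 + \left(-2 + 7\right)^{2}\right) f{\left(L \right)} = \left(-7 + \left(-2 + 7\right)^{2}\right) \left(-9 + \frac{1}{8} \left(-9\right)\right) = \left(-7 + 5^{2}\right) \left(-9 - \frac{9}{8}\right) = \left(-7 + 25\right) \left(- \frac{81}{8}\right) = 18 \left(- \frac{81}{8}\right) = - \frac{729}{4}$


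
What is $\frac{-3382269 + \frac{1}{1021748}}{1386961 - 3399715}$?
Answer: $\frac{3455826586211}{2056527373992} \approx 1.6804$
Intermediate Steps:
$\frac{-3382269 + \frac{1}{1021748}}{1386961 - 3399715} = \frac{-3382269 + \frac{1}{1021748}}{-2012754} = \left(- \frac{3455826586211}{1021748}\right) \left(- \frac{1}{2012754}\right) = \frac{3455826586211}{2056527373992}$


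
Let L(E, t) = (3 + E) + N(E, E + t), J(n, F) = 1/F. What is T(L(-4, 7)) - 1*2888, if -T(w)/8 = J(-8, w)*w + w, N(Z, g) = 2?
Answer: -2904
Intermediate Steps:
L(E, t) = 5 + E (L(E, t) = (3 + E) + 2 = 5 + E)
T(w) = -8 - 8*w (T(w) = -8*(w/w + w) = -8*(1 + w) = -8 - 8*w)
T(L(-4, 7)) - 1*2888 = (-8 - 8*(5 - 4)) - 1*2888 = (-8 - 8*1) - 2888 = (-8 - 8) - 2888 = -16 - 2888 = -2904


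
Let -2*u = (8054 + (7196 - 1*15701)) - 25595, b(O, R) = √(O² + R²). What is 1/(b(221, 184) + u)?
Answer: 13023/169515832 - √82697/169515832 ≈ 7.5128e-5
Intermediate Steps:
u = 13023 (u = -((8054 + (7196 - 1*15701)) - 25595)/2 = -((8054 + (7196 - 15701)) - 25595)/2 = -((8054 - 8505) - 25595)/2 = -(-451 - 25595)/2 = -½*(-26046) = 13023)
1/(b(221, 184) + u) = 1/(√(221² + 184²) + 13023) = 1/(√(48841 + 33856) + 13023) = 1/(√82697 + 13023) = 1/(13023 + √82697)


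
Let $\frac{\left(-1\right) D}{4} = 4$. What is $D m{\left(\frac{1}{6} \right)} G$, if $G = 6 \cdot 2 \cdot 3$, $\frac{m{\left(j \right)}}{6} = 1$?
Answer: $-3456$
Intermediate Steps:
$m{\left(j \right)} = 6$ ($m{\left(j \right)} = 6 \cdot 1 = 6$)
$D = -16$ ($D = \left(-4\right) 4 = -16$)
$G = 36$ ($G = 12 \cdot 3 = 36$)
$D m{\left(\frac{1}{6} \right)} G = \left(-16\right) 6 \cdot 36 = \left(-96\right) 36 = -3456$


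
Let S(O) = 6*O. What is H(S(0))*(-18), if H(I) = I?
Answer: 0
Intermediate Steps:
H(S(0))*(-18) = (6*0)*(-18) = 0*(-18) = 0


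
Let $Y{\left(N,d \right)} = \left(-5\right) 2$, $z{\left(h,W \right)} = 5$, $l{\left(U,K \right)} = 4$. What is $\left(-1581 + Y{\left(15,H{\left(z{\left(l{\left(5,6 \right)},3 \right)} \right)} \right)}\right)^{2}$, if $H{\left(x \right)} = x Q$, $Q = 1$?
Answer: $2531281$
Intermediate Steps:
$H{\left(x \right)} = x$ ($H{\left(x \right)} = x 1 = x$)
$Y{\left(N,d \right)} = -10$
$\left(-1581 + Y{\left(15,H{\left(z{\left(l{\left(5,6 \right)},3 \right)} \right)} \right)}\right)^{2} = \left(-1581 - 10\right)^{2} = \left(-1591\right)^{2} = 2531281$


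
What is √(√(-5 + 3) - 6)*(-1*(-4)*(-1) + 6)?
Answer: 2*√(-6 + I*√2) ≈ 0.57343 + 4.9324*I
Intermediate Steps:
√(√(-5 + 3) - 6)*(-1*(-4)*(-1) + 6) = √(√(-2) - 6)*(4*(-1) + 6) = √(I*√2 - 6)*(-4 + 6) = √(-6 + I*√2)*2 = 2*√(-6 + I*√2)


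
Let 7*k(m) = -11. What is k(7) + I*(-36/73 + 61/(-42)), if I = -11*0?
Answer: -11/7 ≈ -1.5714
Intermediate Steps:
I = 0
k(m) = -11/7 (k(m) = (⅐)*(-11) = -11/7)
k(7) + I*(-36/73 + 61/(-42)) = -11/7 + 0*(-36/73 + 61/(-42)) = -11/7 + 0*(-36*1/73 + 61*(-1/42)) = -11/7 + 0*(-36/73 - 61/42) = -11/7 + 0*(-5965/3066) = -11/7 + 0 = -11/7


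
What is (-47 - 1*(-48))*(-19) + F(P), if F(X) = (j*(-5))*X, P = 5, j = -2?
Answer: 31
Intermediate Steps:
F(X) = 10*X (F(X) = (-2*(-5))*X = 10*X)
(-47 - 1*(-48))*(-19) + F(P) = (-47 - 1*(-48))*(-19) + 10*5 = (-47 + 48)*(-19) + 50 = 1*(-19) + 50 = -19 + 50 = 31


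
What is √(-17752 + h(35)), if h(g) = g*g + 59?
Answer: 2*I*√4117 ≈ 128.33*I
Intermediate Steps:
h(g) = 59 + g² (h(g) = g² + 59 = 59 + g²)
√(-17752 + h(35)) = √(-17752 + (59 + 35²)) = √(-17752 + (59 + 1225)) = √(-17752 + 1284) = √(-16468) = 2*I*√4117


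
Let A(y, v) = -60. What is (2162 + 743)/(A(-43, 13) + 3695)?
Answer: 581/727 ≈ 0.79917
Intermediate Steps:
(2162 + 743)/(A(-43, 13) + 3695) = (2162 + 743)/(-60 + 3695) = 2905/3635 = 2905*(1/3635) = 581/727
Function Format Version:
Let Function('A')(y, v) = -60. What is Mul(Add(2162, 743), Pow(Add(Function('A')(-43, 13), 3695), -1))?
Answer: Rational(581, 727) ≈ 0.79917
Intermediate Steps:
Mul(Add(2162, 743), Pow(Add(Function('A')(-43, 13), 3695), -1)) = Mul(Add(2162, 743), Pow(Add(-60, 3695), -1)) = Mul(2905, Pow(3635, -1)) = Mul(2905, Rational(1, 3635)) = Rational(581, 727)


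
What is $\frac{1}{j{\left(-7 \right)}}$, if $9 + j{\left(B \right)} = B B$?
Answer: $\frac{1}{40} \approx 0.025$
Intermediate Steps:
$j{\left(B \right)} = -9 + B^{2}$ ($j{\left(B \right)} = -9 + B B = -9 + B^{2}$)
$\frac{1}{j{\left(-7 \right)}} = \frac{1}{-9 + \left(-7\right)^{2}} = \frac{1}{-9 + 49} = \frac{1}{40}$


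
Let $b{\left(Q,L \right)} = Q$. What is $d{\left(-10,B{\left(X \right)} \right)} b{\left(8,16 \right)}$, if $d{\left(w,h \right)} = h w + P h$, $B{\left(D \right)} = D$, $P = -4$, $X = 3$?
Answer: $-336$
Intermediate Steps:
$d{\left(w,h \right)} = - 4 h + h w$ ($d{\left(w,h \right)} = h w - 4 h = - 4 h + h w$)
$d{\left(-10,B{\left(X \right)} \right)} b{\left(8,16 \right)} = 3 \left(-4 - 10\right) 8 = 3 \left(-14\right) 8 = \left(-42\right) 8 = -336$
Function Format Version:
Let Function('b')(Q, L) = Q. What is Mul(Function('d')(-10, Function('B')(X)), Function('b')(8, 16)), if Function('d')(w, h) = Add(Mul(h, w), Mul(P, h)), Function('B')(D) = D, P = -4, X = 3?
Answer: -336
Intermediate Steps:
Function('d')(w, h) = Add(Mul(-4, h), Mul(h, w)) (Function('d')(w, h) = Add(Mul(h, w), Mul(-4, h)) = Add(Mul(-4, h), Mul(h, w)))
Mul(Function('d')(-10, Function('B')(X)), Function('b')(8, 16)) = Mul(Mul(3, Add(-4, -10)), 8) = Mul(Mul(3, -14), 8) = Mul(-42, 8) = -336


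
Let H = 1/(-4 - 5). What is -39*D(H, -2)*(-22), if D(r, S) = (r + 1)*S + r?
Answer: -4862/3 ≈ -1620.7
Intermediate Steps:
H = -⅑ (H = 1/(-9) = -⅑ ≈ -0.11111)
D(r, S) = r + S*(1 + r) (D(r, S) = (1 + r)*S + r = S*(1 + r) + r = r + S*(1 + r))
-39*D(H, -2)*(-22) = -39*(-2 - ⅑ - 2*(-⅑))*(-22) = -39*(-2 - ⅑ + 2/9)*(-22) = -39*(-17/9)*(-22) = (221/3)*(-22) = -4862/3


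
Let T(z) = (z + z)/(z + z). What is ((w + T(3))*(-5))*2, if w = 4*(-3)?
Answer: 110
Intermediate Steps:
w = -12
T(z) = 1 (T(z) = (2*z)/((2*z)) = (2*z)*(1/(2*z)) = 1)
((w + T(3))*(-5))*2 = ((-12 + 1)*(-5))*2 = -11*(-5)*2 = 55*2 = 110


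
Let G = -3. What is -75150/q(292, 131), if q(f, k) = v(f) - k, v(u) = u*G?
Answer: 75150/1007 ≈ 74.628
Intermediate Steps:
v(u) = -3*u (v(u) = u*(-3) = -3*u)
q(f, k) = -k - 3*f (q(f, k) = -3*f - k = -k - 3*f)
-75150/q(292, 131) = -75150/(-1*131 - 3*292) = -75150/(-131 - 876) = -75150/(-1007) = -75150*(-1/1007) = 75150/1007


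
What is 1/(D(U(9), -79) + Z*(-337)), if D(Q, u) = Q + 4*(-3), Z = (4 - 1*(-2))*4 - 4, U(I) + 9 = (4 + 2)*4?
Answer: -1/6737 ≈ -0.00014843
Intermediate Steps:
U(I) = 15 (U(I) = -9 + (4 + 2)*4 = -9 + 6*4 = -9 + 24 = 15)
Z = 20 (Z = (4 + 2)*4 - 4 = 6*4 - 4 = 24 - 4 = 20)
D(Q, u) = -12 + Q (D(Q, u) = Q - 12 = -12 + Q)
1/(D(U(9), -79) + Z*(-337)) = 1/((-12 + 15) + 20*(-337)) = 1/(3 - 6740) = 1/(-6737) = -1/6737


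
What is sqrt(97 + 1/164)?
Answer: sqrt(652269)/82 ≈ 9.8492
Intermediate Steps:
sqrt(97 + 1/164) = sqrt(15909/164) = sqrt(652269)/82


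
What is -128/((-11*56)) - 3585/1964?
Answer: -244621/151228 ≈ -1.6176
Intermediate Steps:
-128/((-11*56)) - 3585/1964 = -128/(-616) - 3585*1/1964 = -128*(-1/616) - 3585/1964 = 16/77 - 3585/1964 = -244621/151228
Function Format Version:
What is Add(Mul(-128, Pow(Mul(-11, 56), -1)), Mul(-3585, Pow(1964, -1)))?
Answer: Rational(-244621, 151228) ≈ -1.6176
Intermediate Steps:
Add(Mul(-128, Pow(Mul(-11, 56), -1)), Mul(-3585, Pow(1964, -1))) = Add(Mul(-128, Pow(-616, -1)), Mul(-3585, Rational(1, 1964))) = Add(Mul(-128, Rational(-1, 616)), Rational(-3585, 1964)) = Add(Rational(16, 77), Rational(-3585, 1964)) = Rational(-244621, 151228)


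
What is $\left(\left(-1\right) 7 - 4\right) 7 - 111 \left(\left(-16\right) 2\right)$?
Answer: $3475$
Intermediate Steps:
$\left(\left(-1\right) 7 - 4\right) 7 - 111 \left(\left(-16\right) 2\right) = \left(-7 - 4\right) 7 - -3552 = \left(-11\right) 7 + 3552 = -77 + 3552 = 3475$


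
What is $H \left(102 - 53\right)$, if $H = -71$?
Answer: $-3479$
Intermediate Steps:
$H \left(102 - 53\right) = - 71 \left(102 - 53\right) = \left(-71\right) 49 = -3479$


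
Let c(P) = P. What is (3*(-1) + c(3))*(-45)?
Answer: 0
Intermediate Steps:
(3*(-1) + c(3))*(-45) = (3*(-1) + 3)*(-45) = (-3 + 3)*(-45) = 0*(-45) = 0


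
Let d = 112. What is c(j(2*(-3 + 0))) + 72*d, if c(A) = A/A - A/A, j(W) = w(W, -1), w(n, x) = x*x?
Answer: 8064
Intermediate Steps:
w(n, x) = x²
j(W) = 1 (j(W) = (-1)² = 1)
c(A) = 0 (c(A) = 1 - 1*1 = 1 - 1 = 0)
c(j(2*(-3 + 0))) + 72*d = 0 + 72*112 = 0 + 8064 = 8064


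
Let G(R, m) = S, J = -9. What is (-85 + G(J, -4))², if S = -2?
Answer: 7569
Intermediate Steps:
G(R, m) = -2
(-85 + G(J, -4))² = (-85 - 2)² = (-87)² = 7569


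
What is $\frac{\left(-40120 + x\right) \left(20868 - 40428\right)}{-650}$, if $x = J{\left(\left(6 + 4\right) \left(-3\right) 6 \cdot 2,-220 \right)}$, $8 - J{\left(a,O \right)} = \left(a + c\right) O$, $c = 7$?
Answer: $- \frac{230362032}{65} \approx -3.544 \cdot 10^{6}$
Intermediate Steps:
$J{\left(a,O \right)} = 8 - O \left(7 + a\right)$ ($J{\left(a,O \right)} = 8 - \left(a + 7\right) O = 8 - \left(7 + a\right) O = 8 - O \left(7 + a\right)$)
$x = -77652$ ($x = 8 - -1540 - - 220 \left(6 + 4\right) \left(-3\right) 6 \cdot 2 = 8 + 1540 - - 220 \cdot 10 \left(-3\right) 6 \cdot 2 = 8 + 1540 - - 220 \left(-30\right) 6 \cdot 2 = 8 + 1540 - - 220 \left(\left(-180\right) 2\right) = 8 + 1540 - \left(-220\right) \left(-360\right) = 8 + 1540 - 79200 = -77652$)
$\frac{\left(-40120 + x\right) \left(20868 - 40428\right)}{-650} = \frac{\left(-40120 - 77652\right) \left(20868 - 40428\right)}{-650} = \left(-117772\right) \left(-19560\right) \left(- \frac{1}{650}\right) = 2303620320 \left(- \frac{1}{650}\right) = - \frac{230362032}{65}$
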